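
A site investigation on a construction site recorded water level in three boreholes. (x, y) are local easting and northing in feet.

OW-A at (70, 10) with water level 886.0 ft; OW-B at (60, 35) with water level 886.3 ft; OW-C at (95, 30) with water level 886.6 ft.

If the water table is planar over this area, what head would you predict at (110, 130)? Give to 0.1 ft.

Differences from OW-A: to OW-B (Δx, Δy, Δh) = (-10, 25, +0.3); to OW-C = (25, 20, +0.6).
Determinant of the coordinate differences = (-10)·20 − 25·25 = -825.
∂h/∂x = [(+0.3)·20 − (+0.6)·25] / -825 = +0.01091
∂h/∂y = [(-10)·(+0.6) − 25·(+0.3)] / -825 = +0.01636
h(110, 130) = 886.0 + (+0.01091)·(40) + (+0.01636)·(120) = 886.0 +0.436 +1.964 = 888.400 ft.

888.4 ft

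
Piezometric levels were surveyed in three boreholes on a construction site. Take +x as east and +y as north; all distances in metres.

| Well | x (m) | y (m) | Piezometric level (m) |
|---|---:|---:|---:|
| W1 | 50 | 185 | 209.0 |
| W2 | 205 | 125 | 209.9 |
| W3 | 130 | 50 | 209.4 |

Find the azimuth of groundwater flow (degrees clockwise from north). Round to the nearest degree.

264°

With h = a·x + b·y + c and W1 as origin, the differences give:
  155·a + (-60)·b = +0.9
  80·a + (-135)·b = +0.4
Eliminate b (×(-135) and ×(-60), subtract): -16125·a = -97.50 → a = ∂h/∂x = +0.006047
Back-substitute: b = ∂h/∂y = +0.0006202.
Flow direction (−∇h) has components (-0.006047 E, -0.0006202 N).
Azimuth = atan2(E, N) = atan2(-0.006047, -0.0006202) = 264.1° ≈ 264°.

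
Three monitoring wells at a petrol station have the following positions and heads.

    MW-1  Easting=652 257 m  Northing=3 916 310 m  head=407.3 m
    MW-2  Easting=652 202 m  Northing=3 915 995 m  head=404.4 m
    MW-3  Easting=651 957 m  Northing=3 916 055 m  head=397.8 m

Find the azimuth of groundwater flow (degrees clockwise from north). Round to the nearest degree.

261°

Taking MW-1 as reference: MW-2−MW-1 = (-55, -315, -2.9); MW-3−MW-1 = (-300, -255, -9.5).
Determinant of the coordinate differences = (-55)·(-255) − (-300)·(-315) = -80475.
∂h/∂x = [(-2.9)·(-255) − (-9.5)·(-315)] / -80475 = +0.02800
∂h/∂y = [(-55)·(-9.5) − (-300)·(-2.9)] / -80475 = +0.004318
Flow direction (−∇h) has components (-0.02800 E, -0.004318 N).
Azimuth = atan2(E, N) = atan2(-0.02800, -0.004318) = 261.2° ≈ 261°.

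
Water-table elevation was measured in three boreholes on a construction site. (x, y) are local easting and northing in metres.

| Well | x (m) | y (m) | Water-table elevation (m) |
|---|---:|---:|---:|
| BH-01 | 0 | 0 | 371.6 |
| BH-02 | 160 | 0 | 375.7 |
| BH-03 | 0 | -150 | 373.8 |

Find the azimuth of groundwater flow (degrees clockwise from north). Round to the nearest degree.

300°

∂h/∂x = (375.7 − 371.6) / (160 − 0) = +0.02562
∂h/∂y = (373.8 − 371.6) / (-150 − 0) = -0.01467
Flow direction (−∇h) has components (-0.02562 E, +0.01467 N).
Azimuth = atan2(E, N) = atan2(-0.02562, +0.01467) = 299.8° ≈ 300°.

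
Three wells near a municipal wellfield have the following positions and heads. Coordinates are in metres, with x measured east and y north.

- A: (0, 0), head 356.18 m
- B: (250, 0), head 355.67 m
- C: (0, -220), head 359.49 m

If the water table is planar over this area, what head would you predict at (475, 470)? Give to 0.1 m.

348.1 m

∂h/∂x = (355.67 − 356.18) / (250 − 0) = -0.002040
∂h/∂y = (359.49 − 356.18) / (-220 − 0) = -0.01505
h(475, 470) = 356.18 + (-0.002040)·(475) + (-0.01505)·(470) = 356.18 -0.969 -7.071 = 348.140 m.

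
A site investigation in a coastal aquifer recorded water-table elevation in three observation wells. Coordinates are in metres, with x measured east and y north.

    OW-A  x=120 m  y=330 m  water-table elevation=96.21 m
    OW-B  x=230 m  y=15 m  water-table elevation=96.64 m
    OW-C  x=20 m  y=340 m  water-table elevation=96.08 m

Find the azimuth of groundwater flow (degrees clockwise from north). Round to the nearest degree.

308°

Taking OW-A as reference: OW-B−OW-A = (110, -315, +0.43); OW-C−OW-A = (-100, 10, -0.13).
Determinant of the coordinate differences = 110·10 − (-100)·(-315) = -30400.
∂h/∂x = [(+0.43)·10 − (-0.13)·(-315)] / -30400 = +0.001206
∂h/∂y = [110·(-0.13) − (-100)·(+0.43)] / -30400 = -0.0009441
Flow direction (−∇h) has components (-0.001206 E, +0.0009441 N).
Azimuth = atan2(E, N) = atan2(-0.001206, +0.0009441) = 308.1° ≈ 308°.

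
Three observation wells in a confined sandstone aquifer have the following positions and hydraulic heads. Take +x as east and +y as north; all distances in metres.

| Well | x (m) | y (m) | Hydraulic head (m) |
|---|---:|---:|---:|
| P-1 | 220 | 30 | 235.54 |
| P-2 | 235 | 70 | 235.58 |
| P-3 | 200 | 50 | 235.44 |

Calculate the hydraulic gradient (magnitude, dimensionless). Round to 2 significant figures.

Taking P-1 as reference: P-2−P-1 = (15, 40, +0.04); P-3−P-1 = (-20, 20, -0.10).
Determinant of the coordinate differences = 15·20 − (-20)·40 = 1100.
∂h/∂x = [(+0.04)·20 − (-0.10)·40] / 1100 = +0.004364
∂h/∂y = [15·(-0.10) − (-20)·(+0.04)] / 1100 = -0.0006364
|∇h| = √(0.004364² + -0.0006364²) = 0.00441

0.0044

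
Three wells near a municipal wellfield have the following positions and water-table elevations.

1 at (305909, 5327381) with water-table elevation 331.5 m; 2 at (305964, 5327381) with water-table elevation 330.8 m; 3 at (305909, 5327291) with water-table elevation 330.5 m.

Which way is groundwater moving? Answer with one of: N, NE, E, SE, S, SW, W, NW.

∂h/∂x = (330.8 − 331.5) / (305964 − 305909) = -0.01273
∂h/∂y = (330.5 − 331.5) / (5327291 − 5327381) = +0.01111
Flow = −∇h = (+0.01273 east, -0.01111 north), which points southeast.

SE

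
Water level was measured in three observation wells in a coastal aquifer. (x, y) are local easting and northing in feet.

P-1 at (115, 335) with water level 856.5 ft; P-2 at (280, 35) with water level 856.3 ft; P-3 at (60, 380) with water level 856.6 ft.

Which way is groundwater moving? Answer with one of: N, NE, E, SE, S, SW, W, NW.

With h = a·x + b·y + c and P-1 as origin, the differences give:
  165·a + (-300)·b = -0.2
  (-55)·a + 45·b = +0.1
Eliminate b (×45 and ×(-300), subtract): -9075·a = 21.00 → a = ∂h/∂x = -0.002314
Back-substitute: b = ∂h/∂y = -0.0006061.
Flow = −∇h = (+0.002314 east, +0.0006061 north), which points east.

E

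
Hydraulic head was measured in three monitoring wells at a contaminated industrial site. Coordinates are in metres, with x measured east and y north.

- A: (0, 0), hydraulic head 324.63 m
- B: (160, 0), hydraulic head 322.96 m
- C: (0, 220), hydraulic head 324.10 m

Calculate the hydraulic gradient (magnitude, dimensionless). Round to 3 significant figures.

∂h/∂x = (322.96 − 324.63) / (160 − 0) = -0.01044
∂h/∂y = (324.10 − 324.63) / (220 − 0) = -0.002409
|∇h| = √(-0.01044² + -0.002409²) = 0.01071

0.0107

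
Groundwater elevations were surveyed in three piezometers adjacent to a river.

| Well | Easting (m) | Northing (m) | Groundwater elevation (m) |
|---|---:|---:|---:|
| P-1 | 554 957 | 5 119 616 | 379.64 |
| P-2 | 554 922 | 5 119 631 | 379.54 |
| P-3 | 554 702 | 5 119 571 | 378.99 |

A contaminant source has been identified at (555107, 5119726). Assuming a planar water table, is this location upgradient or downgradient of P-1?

Taking P-1 as reference: P-2−P-1 = (-35, 15, -0.10); P-3−P-1 = (-255, -45, -0.65).
Determinant of the coordinate differences = (-35)·(-45) − (-255)·15 = 5400.
∂h/∂x = [(-0.10)·(-45) − (-0.65)·15] / 5400 = +0.002639
∂h/∂y = [(-35)·(-0.65) − (-255)·(-0.10)] / 5400 = -0.0005093
Head at (555107, 5119726) = 379.64 + (+0.002639)·(150) + (-0.0005093)·(110) = 379.98 m.
That is higher than the 379.64 m at P-1, so the point is upgradient.

upgradient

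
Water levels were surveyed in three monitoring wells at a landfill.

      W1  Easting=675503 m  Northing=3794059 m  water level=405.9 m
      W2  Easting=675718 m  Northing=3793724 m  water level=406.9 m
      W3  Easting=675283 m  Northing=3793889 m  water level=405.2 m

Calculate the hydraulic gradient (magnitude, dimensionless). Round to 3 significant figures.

Three-point gradient (reference W1): Δ to W2 = (215, -335, +1.0), Δ to W3 = (-220, -170, -0.7).
∂h/∂x = +0.003669, ∂h/∂y = -0.0006304 (det = -110250).
|∇h| = √(0.003669² + -0.0006304²) = 0.003723

0.00372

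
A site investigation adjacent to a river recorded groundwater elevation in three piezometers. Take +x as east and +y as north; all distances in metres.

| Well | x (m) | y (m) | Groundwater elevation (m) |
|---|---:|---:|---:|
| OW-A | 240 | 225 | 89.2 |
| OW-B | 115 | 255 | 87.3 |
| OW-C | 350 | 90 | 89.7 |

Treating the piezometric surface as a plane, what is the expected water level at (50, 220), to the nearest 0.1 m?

85.8 m

Differences from OW-A: to OW-B (Δx, Δy, Δh) = (-125, 30, -1.9); to OW-C = (110, -135, +0.5).
Determinant of the coordinate differences = (-125)·(-135) − 110·30 = 13575.
∂h/∂x = [(-1.9)·(-135) − (+0.5)·30] / 13575 = +0.01779
∂h/∂y = [(-125)·(+0.5) − 110·(-1.9)] / 13575 = +0.01079
h(50, 220) = 89.2 + (+0.01779)·(-190) + (+0.01079)·(-5) = 89.2 -3.380 -0.054 = 85.766 m.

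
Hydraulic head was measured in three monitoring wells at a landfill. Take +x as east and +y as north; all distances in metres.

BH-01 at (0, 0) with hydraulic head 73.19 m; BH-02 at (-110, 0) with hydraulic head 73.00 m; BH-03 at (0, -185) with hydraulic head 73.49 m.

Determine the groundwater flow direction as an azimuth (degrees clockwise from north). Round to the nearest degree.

∂h/∂x = (73.00 − 73.19) / (-110 − 0) = +0.001727
∂h/∂y = (73.49 − 73.19) / (-185 − 0) = -0.001622
Flow direction (−∇h) has components (-0.001727 E, +0.001622 N).
Azimuth = atan2(E, N) = atan2(-0.001727, +0.001622) = 313.2° ≈ 313°.

313°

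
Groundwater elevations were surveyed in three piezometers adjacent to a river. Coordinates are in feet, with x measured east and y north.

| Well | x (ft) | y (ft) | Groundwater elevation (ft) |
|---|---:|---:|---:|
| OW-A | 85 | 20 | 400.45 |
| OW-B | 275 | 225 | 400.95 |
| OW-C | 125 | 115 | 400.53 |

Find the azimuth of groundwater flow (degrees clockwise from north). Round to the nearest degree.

279°

With h = a·x + b·y + c and OW-A as origin, the differences give:
  190·a + 205·b = +0.50
  40·a + 95·b = +0.08
Eliminate b (×95 and ×205, subtract): 9850·a = 31.100 → a = ∂h/∂x = +0.003157
Back-substitute: b = ∂h/∂y = -0.0004873.
Flow direction (−∇h) has components (-0.003157 E, +0.0004873 N).
Azimuth = atan2(E, N) = atan2(-0.003157, +0.0004873) = 278.8° ≈ 279°.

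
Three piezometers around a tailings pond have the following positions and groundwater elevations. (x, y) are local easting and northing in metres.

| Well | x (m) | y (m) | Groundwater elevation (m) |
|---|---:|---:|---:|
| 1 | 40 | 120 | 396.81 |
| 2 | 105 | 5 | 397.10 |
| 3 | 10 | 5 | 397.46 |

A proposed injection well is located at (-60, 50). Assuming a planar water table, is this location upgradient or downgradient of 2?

upgradient

With h = a·x + b·y + c and 1 as origin, the differences give:
  65·a + (-115)·b = +0.29
  (-30)·a + (-115)·b = +0.65
Eliminate b (×(-115) and ×(-115), subtract): -10925·a = 41.400 → a = ∂h/∂x = -0.003789
Back-substitute: b = ∂h/∂y = -0.004664.
Head at (-60, 50) = 396.81 + (-0.003789)·(-100) + (-0.004664)·(-70) = 397.52 m.
That is higher than the 397.10 m at 2, so the point is upgradient.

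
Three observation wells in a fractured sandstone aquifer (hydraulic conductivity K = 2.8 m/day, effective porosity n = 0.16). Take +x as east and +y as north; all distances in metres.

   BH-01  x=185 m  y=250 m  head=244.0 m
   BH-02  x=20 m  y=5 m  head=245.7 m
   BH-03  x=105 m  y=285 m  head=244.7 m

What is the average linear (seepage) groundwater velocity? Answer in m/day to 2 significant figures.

Three-point gradient (reference BH-01): Δ to BH-02 = (-165, -245, +1.7), Δ to BH-03 = (-80, 35, +0.7).
∂h/∂x = -0.009103, ∂h/∂y = -0.0008079 (det = -25375).
|∇h| = √(-0.009103² + -0.0008079²) = 0.009139
Seepage velocity v = K·i/n = 2.8 × 0.009139 / 0.16 = 0.1599 m/day.

0.16 m/day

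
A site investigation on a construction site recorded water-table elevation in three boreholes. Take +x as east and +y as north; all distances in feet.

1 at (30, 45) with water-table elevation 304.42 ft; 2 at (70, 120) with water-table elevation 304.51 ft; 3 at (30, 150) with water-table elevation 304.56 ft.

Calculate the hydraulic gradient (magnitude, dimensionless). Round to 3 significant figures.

0.00136

Differences from 1: to 2 (Δx, Δy, Δh) = (40, 75, +0.09); to 3 = (0, 105, +0.14).
Solve a·Δx + b·Δy = Δh: det = 40·105 − 0·75 = 4200.
∂h/∂x = [(+0.09)·105 − (+0.14)·75] / 4200 = -0.0002500
∂h/∂y = [40·(+0.14) − 0·(+0.09)] / 4200 = +0.001333
|∇h| = √(-0.0002500² + 0.001333²) = 0.001356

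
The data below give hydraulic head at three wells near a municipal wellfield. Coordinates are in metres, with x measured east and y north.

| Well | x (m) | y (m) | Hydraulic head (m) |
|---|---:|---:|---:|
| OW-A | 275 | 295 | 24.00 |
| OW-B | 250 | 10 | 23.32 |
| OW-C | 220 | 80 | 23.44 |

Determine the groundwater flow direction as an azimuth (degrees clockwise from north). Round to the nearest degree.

Three-point gradient (reference OW-A): Δ to OW-B = (-25, -285, -0.68), Δ to OW-C = (-55, -215, -0.56).
∂h/∂x = +0.001301, ∂h/∂y = +0.002272 (det = -10300).
Flow direction (−∇h) has components (-0.001301 E, -0.002272 N).
Azimuth = atan2(E, N) = atan2(-0.001301, -0.002272) = 209.8° ≈ 210°.

210°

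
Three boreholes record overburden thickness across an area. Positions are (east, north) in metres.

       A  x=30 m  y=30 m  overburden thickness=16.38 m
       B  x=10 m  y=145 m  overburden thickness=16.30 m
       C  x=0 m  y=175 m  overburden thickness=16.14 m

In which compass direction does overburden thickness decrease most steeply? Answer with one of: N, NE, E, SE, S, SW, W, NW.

W

Three-point gradient (reference A): Δ to B = (-20, 115, -0.08), Δ to C = (-30, 145, -0.24).
∂d/∂x = +0.02909, ∂d/∂y = +0.004364 (det = 550).
Steepest decrease is along −∇f = (-0.02909 E, -0.004364 N) → west.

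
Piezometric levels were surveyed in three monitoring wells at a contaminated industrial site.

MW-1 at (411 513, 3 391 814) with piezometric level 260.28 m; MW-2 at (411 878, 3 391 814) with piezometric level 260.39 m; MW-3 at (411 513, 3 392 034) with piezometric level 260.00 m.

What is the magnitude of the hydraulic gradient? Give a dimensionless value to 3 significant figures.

0.00131

∂h/∂x = (260.39 − 260.28) / (411878 − 411513) = +0.0003014
∂h/∂y = (260.00 − 260.28) / (3392034 − 3391814) = -0.001273
|∇h| = √(0.0003014² + -0.001273²) = 0.001308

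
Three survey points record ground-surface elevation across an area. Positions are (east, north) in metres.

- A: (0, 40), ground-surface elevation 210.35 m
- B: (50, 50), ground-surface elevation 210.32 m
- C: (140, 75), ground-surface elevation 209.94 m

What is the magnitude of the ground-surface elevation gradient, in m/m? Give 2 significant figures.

0.047 m/m

Taking A as reference: B−A = (50, 10, -0.03); C−A = (140, 35, -0.41).
Determinant of the coordinate differences = 50·35 − 140·10 = 350.
∂z/∂x = [(-0.03)·35 − (-0.41)·10] / 350 = +0.008714
∂z/∂y = [50·(-0.41) − 140·(-0.03)] / 350 = -0.04657
|∇f| = √(0.008714² + -0.04657²) = 0.04738 m/m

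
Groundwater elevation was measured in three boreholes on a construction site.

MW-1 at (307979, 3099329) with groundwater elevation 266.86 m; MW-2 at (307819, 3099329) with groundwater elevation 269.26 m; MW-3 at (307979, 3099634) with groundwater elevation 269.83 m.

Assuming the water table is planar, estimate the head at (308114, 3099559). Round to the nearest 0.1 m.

∂h/∂x = (269.26 − 266.86) / (307819 − 307979) = -0.01500
∂h/∂y = (269.83 − 266.86) / (3099634 − 3099329) = +0.009738
h(308114, 3099559) = 266.86 + (-0.01500)·(135) + (+0.009738)·(230) = 266.86 -2.025 +2.240 = 267.075 m.

267.1 m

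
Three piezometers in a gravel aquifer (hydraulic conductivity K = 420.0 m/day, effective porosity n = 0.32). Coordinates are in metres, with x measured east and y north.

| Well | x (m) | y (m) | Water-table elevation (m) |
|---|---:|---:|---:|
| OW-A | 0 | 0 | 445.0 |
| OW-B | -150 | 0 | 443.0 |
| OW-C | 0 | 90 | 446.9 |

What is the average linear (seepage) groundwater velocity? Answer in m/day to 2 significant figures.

33 m/day

∂h/∂x = (443.0 − 445.0) / (-150 − 0) = +0.01333
∂h/∂y = (446.9 − 445.0) / (90 − 0) = +0.02111
|∇h| = √(0.01333² + 0.02111²) = 0.02497
Seepage velocity v = K·i/n = 420.0 × 0.02497 / 0.32 = 32.77 m/day.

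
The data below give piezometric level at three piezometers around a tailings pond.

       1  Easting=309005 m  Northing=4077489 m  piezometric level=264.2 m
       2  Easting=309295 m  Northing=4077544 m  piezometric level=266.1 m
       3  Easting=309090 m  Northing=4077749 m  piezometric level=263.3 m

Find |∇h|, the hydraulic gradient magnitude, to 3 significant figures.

Three-point gradient (reference 1): Δ to 2 = (290, 55, +1.9), Δ to 3 = (85, 260, -0.9).
∂h/∂x = +0.007685, ∂h/∂y = -0.005974 (det = 70725).
|∇h| = √(0.007685² + -0.005974²) = 0.009734

0.00973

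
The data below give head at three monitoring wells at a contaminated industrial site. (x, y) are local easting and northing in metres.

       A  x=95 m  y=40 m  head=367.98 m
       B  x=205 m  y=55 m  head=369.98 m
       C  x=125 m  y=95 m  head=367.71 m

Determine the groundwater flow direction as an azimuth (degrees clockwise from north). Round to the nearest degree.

308°

Differences from A: to B (Δx, Δy, Δh) = (110, 15, +2.00); to C = (30, 55, -0.27).
Solve a·Δx + b·Δy = Δh: det = 110·55 − 30·15 = 5600.
∂h/∂x = [(+2.00)·55 − (-0.27)·15] / 5600 = +0.02037
∂h/∂y = [110·(-0.27) − 30·(+2.00)] / 5600 = -0.01602
Flow direction (−∇h) has components (-0.02037 E, +0.01602 N).
Azimuth = atan2(E, N) = atan2(-0.02037, +0.01602) = 308.2° ≈ 308°.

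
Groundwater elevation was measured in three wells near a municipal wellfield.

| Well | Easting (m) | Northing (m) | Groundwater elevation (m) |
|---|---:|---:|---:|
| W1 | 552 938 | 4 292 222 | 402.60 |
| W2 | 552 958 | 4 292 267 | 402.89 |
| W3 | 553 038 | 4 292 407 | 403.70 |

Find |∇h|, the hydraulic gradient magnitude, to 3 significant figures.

0.0102

With h = a·x + b·y + c and W1 as origin, the differences give:
  20·a + 45·b = +0.29
  100·a + 185·b = +1.10
Eliminate b (×185 and ×45, subtract): -800·a = 4.150 → a = ∂h/∂x = -0.005187
Back-substitute: b = ∂h/∂y = +0.008750.
|∇h| = √(-0.005187² + 0.008750²) = 0.01017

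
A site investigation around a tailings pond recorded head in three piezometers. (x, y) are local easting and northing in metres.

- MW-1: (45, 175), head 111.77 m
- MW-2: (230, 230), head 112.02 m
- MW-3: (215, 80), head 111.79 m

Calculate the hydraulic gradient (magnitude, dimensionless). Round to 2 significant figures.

0.0017

Differences from MW-1: to MW-2 (Δx, Δy, Δh) = (185, 55, +0.25); to MW-3 = (170, -95, +0.02).
Solve a·Δx + b·Δy = Δh: det = 185·(-95) − 170·55 = -26925.
∂h/∂x = [(+0.25)·(-95) − (+0.02)·55] / -26925 = +0.0009229
∂h/∂y = [185·(+0.02) − 170·(+0.25)] / -26925 = +0.001441
|∇h| = √(0.0009229² + 0.001441²) = 0.001711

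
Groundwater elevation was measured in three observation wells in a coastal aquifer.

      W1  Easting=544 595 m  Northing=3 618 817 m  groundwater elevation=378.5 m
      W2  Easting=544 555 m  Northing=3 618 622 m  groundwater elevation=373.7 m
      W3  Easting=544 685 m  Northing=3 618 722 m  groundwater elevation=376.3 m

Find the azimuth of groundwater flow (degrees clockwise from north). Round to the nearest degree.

183°

Differences from W1: to W2 (Δx, Δy, Δh) = (-40, -195, -4.8); to W3 = (90, -95, -2.2).
Solve a·Δx + b·Δy = Δh: det = (-40)·(-95) − 90·(-195) = 21350.
∂h/∂x = [(-4.8)·(-95) − (-2.2)·(-195)] / 21350 = +0.001265
∂h/∂y = [(-40)·(-2.2) − 90·(-4.8)] / 21350 = +0.02436
Flow direction (−∇h) has components (-0.001265 E, -0.02436 N).
Azimuth = atan2(E, N) = atan2(-0.001265, -0.02436) = 183.0° ≈ 183°.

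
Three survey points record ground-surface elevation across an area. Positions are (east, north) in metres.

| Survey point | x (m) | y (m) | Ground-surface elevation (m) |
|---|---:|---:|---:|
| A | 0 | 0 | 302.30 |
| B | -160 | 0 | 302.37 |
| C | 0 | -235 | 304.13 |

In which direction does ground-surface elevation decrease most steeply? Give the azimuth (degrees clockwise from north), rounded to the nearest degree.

∂z/∂x = (302.37 − 302.30) / (-160 − 0) = -0.0004375
∂z/∂y = (304.13 − 302.30) / (-235 − 0) = -0.007787
Steepest decrease is along −∇f: components (+0.0004375 E, +0.007787 N).
Azimuth = atan2(+0.0004375, +0.007787) = 3.2° ≈ 003°.

003°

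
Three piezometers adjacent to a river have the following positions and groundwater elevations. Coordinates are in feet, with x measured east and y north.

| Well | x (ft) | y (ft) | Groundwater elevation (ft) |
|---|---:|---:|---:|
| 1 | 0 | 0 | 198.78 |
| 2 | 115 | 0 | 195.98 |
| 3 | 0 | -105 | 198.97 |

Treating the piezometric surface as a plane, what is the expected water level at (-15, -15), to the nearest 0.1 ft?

∂h/∂x = (195.98 − 198.78) / (115 − 0) = -0.02435
∂h/∂y = (198.97 − 198.78) / (-105 − 0) = -0.001810
h(-15, -15) = 198.78 + (-0.02435)·(-15) + (-0.001810)·(-15) = 198.78 +0.365 +0.027 = 199.172 ft.

199.2 ft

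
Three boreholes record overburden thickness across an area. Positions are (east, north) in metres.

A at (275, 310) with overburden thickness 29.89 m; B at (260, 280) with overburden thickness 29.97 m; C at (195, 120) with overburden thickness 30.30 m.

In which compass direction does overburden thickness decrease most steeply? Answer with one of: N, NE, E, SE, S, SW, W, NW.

E

Taking A as reference: B−A = (-15, -30, +0.08); C−A = (-80, -190, +0.41).
Determinant of the coordinate differences = (-15)·(-190) − (-80)·(-30) = 450.
∂d/∂x = [(+0.08)·(-190) − (+0.41)·(-30)] / 450 = -0.006444
∂d/∂y = [(-15)·(+0.41) − (-80)·(+0.08)] / 450 = +0.0005556
Steepest decrease is along −∇f = (+0.006444 E, -0.0005556 N) → east.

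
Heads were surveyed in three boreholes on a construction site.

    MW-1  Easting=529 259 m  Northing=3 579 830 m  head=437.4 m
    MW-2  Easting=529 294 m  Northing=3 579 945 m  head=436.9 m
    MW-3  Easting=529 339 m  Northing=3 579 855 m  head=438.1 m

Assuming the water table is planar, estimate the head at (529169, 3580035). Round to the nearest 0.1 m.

434.8 m

Differences from MW-1: to MW-2 (Δx, Δy, Δh) = (35, 115, -0.5); to MW-3 = (80, 25, +0.7).
Determinant of the coordinate differences = 35·25 − 80·115 = -8325.
∂h/∂x = [(-0.5)·25 − (+0.7)·115] / -8325 = +0.01117
∂h/∂y = [35·(+0.7) − 80·(-0.5)] / -8325 = -0.007748
h(529169, 3580035) = 437.4 + (+0.01117)·(-90) + (-0.007748)·(205) = 437.4 -1.005 -1.588 = 434.806 m.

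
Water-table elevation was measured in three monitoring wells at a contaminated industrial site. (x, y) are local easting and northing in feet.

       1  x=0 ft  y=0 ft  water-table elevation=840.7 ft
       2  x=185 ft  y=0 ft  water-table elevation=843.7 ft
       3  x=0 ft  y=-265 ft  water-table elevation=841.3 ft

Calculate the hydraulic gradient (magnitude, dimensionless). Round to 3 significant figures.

∂h/∂x = (843.7 − 840.7) / (185 − 0) = +0.01622
∂h/∂y = (841.3 − 840.7) / (-265 − 0) = -0.002264
|∇h| = √(0.01622² + -0.002264²) = 0.01638

0.0164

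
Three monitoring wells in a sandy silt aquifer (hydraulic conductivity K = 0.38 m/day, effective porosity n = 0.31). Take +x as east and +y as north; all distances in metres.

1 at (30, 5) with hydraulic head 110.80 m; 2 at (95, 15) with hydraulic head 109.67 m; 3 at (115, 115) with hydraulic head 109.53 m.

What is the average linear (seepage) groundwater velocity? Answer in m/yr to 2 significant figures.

8.0 m/yr

Taking 1 as reference: 2−1 = (65, 10, -1.13); 3−1 = (85, 110, -1.27).
Solve a·Δx + b·Δy = Δh: det = 65·110 − 85·10 = 6300.
∂h/∂x = [(-1.13)·110 − (-1.27)·10] / 6300 = -0.01771
∂h/∂y = [65·(-1.27) − 85·(-1.13)] / 6300 = +0.002143
|∇h| = √(-0.01771² + 0.002143²) = 0.01784
Seepage velocity v = K·i/n = 0.38 × 0.01784 / 0.31 = 0.02187 m/day = 7.988 m/yr.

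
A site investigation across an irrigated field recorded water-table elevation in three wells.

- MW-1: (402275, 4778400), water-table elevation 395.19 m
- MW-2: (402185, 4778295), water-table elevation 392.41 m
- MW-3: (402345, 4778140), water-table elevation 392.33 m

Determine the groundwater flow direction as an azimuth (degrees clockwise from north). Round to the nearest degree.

223°

Taking MW-1 as reference: MW-2−MW-1 = (-90, -105, -2.78); MW-3−MW-1 = (70, -260, -2.86).
Determinant of the coordinate differences = (-90)·(-260) − 70·(-105) = 30750.
∂h/∂x = [(-2.78)·(-260) − (-2.86)·(-105)] / 30750 = +0.01374
∂h/∂y = [(-90)·(-2.86) − 70·(-2.78)] / 30750 = +0.01470
Flow direction (−∇h) has components (-0.01374 E, -0.01470 N).
Azimuth = atan2(E, N) = atan2(-0.01374, -0.01470) = 223.1° ≈ 223°.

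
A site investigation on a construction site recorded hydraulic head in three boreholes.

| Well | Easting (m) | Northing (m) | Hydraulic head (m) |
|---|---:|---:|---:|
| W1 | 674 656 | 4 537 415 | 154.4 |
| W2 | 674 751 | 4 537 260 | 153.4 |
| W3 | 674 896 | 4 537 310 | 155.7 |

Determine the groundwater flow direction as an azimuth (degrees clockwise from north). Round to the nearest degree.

With h = a·x + b·y + c and W1 as origin, the differences give:
  95·a + (-155)·b = -1.0
  240·a + (-105)·b = +1.3
Eliminate b (×(-105) and ×(-155), subtract): 27225·a = 306.50 → a = ∂h/∂x = +0.01126
Back-substitute: b = ∂h/∂y = +0.01335.
Flow direction (−∇h) has components (-0.01126 E, -0.01335 N).
Azimuth = atan2(E, N) = atan2(-0.01126, -0.01335) = 220.1° ≈ 220°.

220°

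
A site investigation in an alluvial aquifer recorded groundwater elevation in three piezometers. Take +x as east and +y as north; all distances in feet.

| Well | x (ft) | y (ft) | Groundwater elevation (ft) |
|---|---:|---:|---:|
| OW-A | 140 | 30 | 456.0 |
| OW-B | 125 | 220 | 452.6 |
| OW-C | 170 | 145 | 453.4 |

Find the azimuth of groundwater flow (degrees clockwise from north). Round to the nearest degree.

With h = a·x + b·y + c and OW-A as origin, the differences give:
  (-15)·a + 190·b = -3.4
  30·a + 115·b = -2.6
Eliminate b (×115 and ×190, subtract): -7425·a = 103.00 → a = ∂h/∂x = -0.01387
Back-substitute: b = ∂h/∂y = -0.01899.
Flow direction (−∇h) has components (+0.01387 E, +0.01899 N).
Azimuth = atan2(E, N) = atan2(+0.01387, +0.01899) = 36.1° ≈ 036°.

036°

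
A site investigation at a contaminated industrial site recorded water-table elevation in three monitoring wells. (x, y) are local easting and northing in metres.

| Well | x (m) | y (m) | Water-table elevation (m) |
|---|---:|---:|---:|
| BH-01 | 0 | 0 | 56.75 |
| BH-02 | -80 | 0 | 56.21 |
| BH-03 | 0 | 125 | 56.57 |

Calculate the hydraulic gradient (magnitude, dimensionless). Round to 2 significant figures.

∂h/∂x = (56.21 − 56.75) / (-80 − 0) = +0.006750
∂h/∂y = (56.57 − 56.75) / (125 − 0) = -0.001440
|∇h| = √(0.006750² + -0.001440²) = 0.006902

0.0069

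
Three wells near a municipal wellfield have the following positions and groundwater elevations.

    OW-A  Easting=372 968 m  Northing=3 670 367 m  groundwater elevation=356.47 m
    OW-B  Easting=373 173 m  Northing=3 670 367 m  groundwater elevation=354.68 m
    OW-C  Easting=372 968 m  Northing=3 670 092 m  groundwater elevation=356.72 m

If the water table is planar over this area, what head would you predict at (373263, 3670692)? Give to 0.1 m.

353.6 m

∂h/∂x = (354.68 − 356.47) / (373173 − 372968) = -0.008732
∂h/∂y = (356.72 − 356.47) / (3670092 − 3670367) = -0.0009091
h(373263, 3670692) = 356.47 + (-0.008732)·(295) + (-0.0009091)·(325) = 356.47 -2.576 -0.295 = 353.599 m.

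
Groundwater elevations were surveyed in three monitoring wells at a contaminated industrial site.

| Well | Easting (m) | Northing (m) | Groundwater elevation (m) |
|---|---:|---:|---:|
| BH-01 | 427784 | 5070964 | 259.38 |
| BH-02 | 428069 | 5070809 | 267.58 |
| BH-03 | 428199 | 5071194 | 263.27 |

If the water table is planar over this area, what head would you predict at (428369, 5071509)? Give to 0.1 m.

With h = a·x + b·y + c and BH-01 as origin, the differences give:
  285·a + (-155)·b = +8.20
  415·a + 230·b = +3.89
Eliminate b (×230 and ×(-155), subtract): 129875·a = 2488.950 → a = ∂h/∂x = +0.01916
Back-substitute: b = ∂h/∂y = -0.01767.
h(428369, 5071509) = 259.38 + (+0.01916)·(585) + (-0.01767)·(545) = 259.38 +11.211 -9.628 = 260.963 m.

261.0 m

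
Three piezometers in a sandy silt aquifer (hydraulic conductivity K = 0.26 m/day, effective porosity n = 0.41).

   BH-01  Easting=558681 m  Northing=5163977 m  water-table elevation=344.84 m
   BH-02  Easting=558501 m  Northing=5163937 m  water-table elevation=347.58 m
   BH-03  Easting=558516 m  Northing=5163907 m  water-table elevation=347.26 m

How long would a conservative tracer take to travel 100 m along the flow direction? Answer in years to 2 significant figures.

Differences from BH-01: to BH-02 (Δx, Δy, Δh) = (-180, -40, +2.74); to BH-03 = (-165, -70, +2.42).
Determinant of the coordinate differences = (-180)·(-70) − (-165)·(-40) = 6000.
∂h/∂x = [(+2.74)·(-70) − (+2.42)·(-40)] / 6000 = -0.01583
∂h/∂y = [(-180)·(+2.42) − (-165)·(+2.74)] / 6000 = +0.002750
|∇h| = √(-0.01583² + 0.002750²) = 0.01607
Seepage velocity v = K·i/n = 0.26 × 0.01607 / 0.41 = 0.01019 m/day.
t = 100 / 0.01019 = 9814 days = 26.9 years.

27 years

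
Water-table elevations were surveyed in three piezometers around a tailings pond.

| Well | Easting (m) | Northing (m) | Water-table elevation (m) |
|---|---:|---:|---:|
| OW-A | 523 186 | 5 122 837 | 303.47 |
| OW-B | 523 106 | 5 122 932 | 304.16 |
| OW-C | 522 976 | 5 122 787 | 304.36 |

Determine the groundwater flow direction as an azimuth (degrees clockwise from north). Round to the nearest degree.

Differences from OW-A: to OW-B (Δx, Δy, Δh) = (-80, 95, +0.69); to OW-C = (-210, -50, +0.89).
Solve a·Δx + b·Δy = Δh: det = (-80)·(-50) − (-210)·95 = 23950.
∂h/∂x = [(+0.69)·(-50) − (+0.89)·95] / 23950 = -0.004971
∂h/∂y = [(-80)·(+0.89) − (-210)·(+0.69)] / 23950 = +0.003077
Flow direction (−∇h) has components (+0.004971 E, -0.003077 N).
Azimuth = atan2(E, N) = atan2(+0.004971, -0.003077) = 121.8° ≈ 122°.

122°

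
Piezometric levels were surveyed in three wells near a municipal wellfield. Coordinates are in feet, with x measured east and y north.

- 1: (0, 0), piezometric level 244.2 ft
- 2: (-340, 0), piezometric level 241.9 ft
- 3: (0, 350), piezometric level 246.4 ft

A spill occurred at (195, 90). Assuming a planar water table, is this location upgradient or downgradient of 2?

upgradient

∂h/∂x = (241.9 − 244.2) / (-340 − 0) = +0.006765
∂h/∂y = (246.4 − 244.2) / (350 − 0) = +0.006286
Head at (195, 90) = 244.2 + (+0.006765)·(195) + (+0.006286)·(90) = 246.08 ft.
That is higher than the 241.9 ft at 2, so the point is upgradient.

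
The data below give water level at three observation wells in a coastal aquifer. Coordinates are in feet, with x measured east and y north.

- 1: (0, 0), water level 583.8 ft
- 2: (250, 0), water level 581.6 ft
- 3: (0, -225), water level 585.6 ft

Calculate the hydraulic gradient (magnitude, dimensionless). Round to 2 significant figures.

0.012

∂h/∂x = (581.6 − 583.8) / (250 − 0) = -0.008800
∂h/∂y = (585.6 − 583.8) / (-225 − 0) = -0.008000
|∇h| = √(-0.008800² + -0.008000²) = 0.01189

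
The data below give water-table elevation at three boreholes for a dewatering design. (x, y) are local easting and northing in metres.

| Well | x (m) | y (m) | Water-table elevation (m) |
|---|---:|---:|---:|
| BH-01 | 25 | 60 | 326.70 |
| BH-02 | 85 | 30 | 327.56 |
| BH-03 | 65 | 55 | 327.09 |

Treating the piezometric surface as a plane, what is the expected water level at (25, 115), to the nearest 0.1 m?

Differences from BH-01: to BH-02 (Δx, Δy, Δh) = (60, -30, +0.86); to BH-03 = (40, -5, +0.39).
Determinant of the coordinate differences = 60·(-5) − 40·(-30) = 900.
∂h/∂x = [(+0.86)·(-5) − (+0.39)·(-30)] / 900 = +0.008222
∂h/∂y = [60·(+0.39) − 40·(+0.86)] / 900 = -0.01222
h(25, 115) = 326.70 + (+0.008222)·(0) + (-0.01222)·(55) = 326.70 +0.000 -0.672 = 326.028 m.

326.0 m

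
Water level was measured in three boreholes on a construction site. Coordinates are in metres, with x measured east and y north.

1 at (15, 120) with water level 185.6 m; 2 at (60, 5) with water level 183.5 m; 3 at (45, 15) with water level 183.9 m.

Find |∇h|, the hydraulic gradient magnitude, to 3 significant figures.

Differences from 1: to 2 (Δx, Δy, Δh) = (45, -115, -2.1); to 3 = (30, -105, -1.7).
Solve a·Δx + b·Δy = Δh: det = 45·(-105) − 30·(-115) = -1275.
∂h/∂x = [(-2.1)·(-105) − (-1.7)·(-115)] / -1275 = -0.01961
∂h/∂y = [45·(-1.7) − 30·(-2.1)] / -1275 = +0.01059
|∇h| = √(-0.01961² + 0.01059²) = 0.02229

0.0223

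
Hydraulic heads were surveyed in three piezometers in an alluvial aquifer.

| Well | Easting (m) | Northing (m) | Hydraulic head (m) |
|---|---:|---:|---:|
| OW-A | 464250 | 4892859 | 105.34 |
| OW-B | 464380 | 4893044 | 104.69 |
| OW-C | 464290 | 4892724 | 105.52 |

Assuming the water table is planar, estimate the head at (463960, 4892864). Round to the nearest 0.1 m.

Differences from OW-A: to OW-B (Δx, Δy, Δh) = (130, 185, -0.65); to OW-C = (40, -135, +0.18).
Determinant of the coordinate differences = 130·(-135) − 40·185 = -24950.
∂h/∂x = [(-0.65)·(-135) − (+0.18)·185] / -24950 = -0.002182
∂h/∂y = [130·(+0.18) − 40·(-0.65)] / -24950 = -0.001980
h(463960, 4892864) = 105.34 + (-0.002182)·(-290) + (-0.001980)·(5) = 105.34 +0.633 -0.010 = 105.963 m.

106.0 m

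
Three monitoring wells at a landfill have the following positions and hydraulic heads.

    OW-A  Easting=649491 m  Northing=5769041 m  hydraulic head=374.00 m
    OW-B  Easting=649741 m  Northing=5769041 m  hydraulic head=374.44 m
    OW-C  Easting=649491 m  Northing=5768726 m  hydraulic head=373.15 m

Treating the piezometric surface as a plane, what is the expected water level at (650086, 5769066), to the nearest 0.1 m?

375.1 m

∂h/∂x = (374.44 − 374.00) / (649741 − 649491) = +0.001760
∂h/∂y = (373.15 − 374.00) / (5768726 − 5769041) = +0.002698
h(650086, 5769066) = 374.00 + (+0.001760)·(595) + (+0.002698)·(25) = 374.00 +1.047 +0.067 = 375.115 m.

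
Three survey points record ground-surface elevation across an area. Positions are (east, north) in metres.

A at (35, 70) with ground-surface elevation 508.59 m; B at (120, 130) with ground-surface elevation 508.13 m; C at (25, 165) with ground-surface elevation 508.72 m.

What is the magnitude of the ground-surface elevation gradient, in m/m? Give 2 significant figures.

With z = a·x + b·y + c and A as origin, the differences give:
  85·a + 60·b = -0.46
  (-10)·a + 95·b = +0.13
Eliminate b (×95 and ×60, subtract): 8675·a = -51.500 → a = ∂z/∂x = -0.005937
Back-substitute: b = ∂z/∂y = +0.0007435.
|∇f| = √(-0.005937² + 0.0007435²) = 0.005983 m/m

0.0060 m/m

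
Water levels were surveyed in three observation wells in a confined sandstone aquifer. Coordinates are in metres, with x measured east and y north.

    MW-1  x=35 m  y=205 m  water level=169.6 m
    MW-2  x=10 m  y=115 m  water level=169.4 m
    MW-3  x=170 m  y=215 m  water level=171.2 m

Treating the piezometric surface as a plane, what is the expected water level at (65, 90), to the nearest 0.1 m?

170.1 m

Taking MW-1 as reference: MW-2−MW-1 = (-25, -90, -0.2); MW-3−MW-1 = (135, 10, +1.6).
Solve a·Δx + b·Δy = Δh: det = (-25)·10 − 135·(-90) = 11900.
∂h/∂x = [(-0.2)·10 − (+1.6)·(-90)] / 11900 = +0.01193
∂h/∂y = [(-25)·(+1.6) − 135·(-0.2)] / 11900 = -0.001092
h(65, 90) = 169.6 + (+0.01193)·(30) + (-0.001092)·(-115) = 169.6 +0.358 +0.126 = 170.084 m.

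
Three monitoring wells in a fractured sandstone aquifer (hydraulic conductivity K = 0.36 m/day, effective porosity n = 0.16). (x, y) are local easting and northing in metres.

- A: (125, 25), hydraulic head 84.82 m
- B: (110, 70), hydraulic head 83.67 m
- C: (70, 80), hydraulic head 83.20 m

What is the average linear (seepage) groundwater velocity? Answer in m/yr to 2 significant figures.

With h = a·x + b·y + c and A as origin, the differences give:
  (-15)·a + 45·b = -1.15
  (-55)·a + 55·b = -1.62
Eliminate b (×55 and ×45, subtract): 1650·a = 9.650 → a = ∂h/∂x = +0.005848
Back-substitute: b = ∂h/∂y = -0.02361.
|∇h| = √(0.005848² + -0.02361²) = 0.02432
Seepage velocity v = K·i/n = 0.36 × 0.02432 / 0.16 = 0.05472 m/day = 19.99 m/yr.

20 m/yr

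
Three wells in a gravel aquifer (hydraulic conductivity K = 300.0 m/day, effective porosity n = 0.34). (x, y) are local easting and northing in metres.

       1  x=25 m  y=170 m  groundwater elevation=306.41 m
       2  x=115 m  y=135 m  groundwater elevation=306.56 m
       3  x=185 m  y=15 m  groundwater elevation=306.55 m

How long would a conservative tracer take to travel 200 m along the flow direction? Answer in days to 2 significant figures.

88 days

Differences from 1: to 2 (Δx, Δy, Δh) = (90, -35, +0.15); to 3 = (160, -155, +0.14).
Solve a·Δx + b·Δy = Δh: det = 90·(-155) − 160·(-35) = -8350.
∂h/∂x = [(+0.15)·(-155) − (+0.14)·(-35)] / -8350 = +0.002198
∂h/∂y = [90·(+0.14) − 160·(+0.15)] / -8350 = +0.001365
|∇h| = √(0.002198² + 0.001365²) = 0.002587
Seepage velocity v = K·i/n = 300.0 × 0.002587 / 0.34 = 2.283 m/day.
t = 200 / 2.283 = 87.6 days.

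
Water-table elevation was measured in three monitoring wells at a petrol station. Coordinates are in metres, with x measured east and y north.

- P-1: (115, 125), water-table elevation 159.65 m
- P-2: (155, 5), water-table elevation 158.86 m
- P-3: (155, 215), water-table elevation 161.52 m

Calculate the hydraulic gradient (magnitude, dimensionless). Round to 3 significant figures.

0.0222

Taking P-1 as reference: P-2−P-1 = (40, -120, -0.79); P-3−P-1 = (40, 90, +1.87).
Determinant of the coordinate differences = 40·90 − 40·(-120) = 8400.
∂h/∂x = [(-0.79)·90 − (+1.87)·(-120)] / 8400 = +0.01825
∂h/∂y = [40·(+1.87) − 40·(-0.79)] / 8400 = +0.01267
|∇h| = √(0.01825² + 0.01267²) = 0.02222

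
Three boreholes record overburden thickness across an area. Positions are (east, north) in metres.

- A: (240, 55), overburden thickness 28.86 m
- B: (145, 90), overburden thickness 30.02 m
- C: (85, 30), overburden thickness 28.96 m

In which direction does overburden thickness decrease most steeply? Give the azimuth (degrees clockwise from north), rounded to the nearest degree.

With d = a·x + b·y + c and A as origin, the differences give:
  (-95)·a + 35·b = +1.16
  (-155)·a + (-25)·b = +0.10
Eliminate b (×(-25) and ×35, subtract): 7800·a = -32.500 → a = ∂d/∂x = -0.004167
Back-substitute: b = ∂d/∂y = +0.02183.
Steepest decrease is along −∇f: components (+0.004167 E, -0.02183 N).
Azimuth = atan2(+0.004167, -0.02183) = 169.2° ≈ 169°.

169°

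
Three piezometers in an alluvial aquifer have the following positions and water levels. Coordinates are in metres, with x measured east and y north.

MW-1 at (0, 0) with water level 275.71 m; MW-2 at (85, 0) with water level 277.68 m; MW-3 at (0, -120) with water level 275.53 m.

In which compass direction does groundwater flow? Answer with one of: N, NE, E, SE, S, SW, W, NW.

∂h/∂x = (277.68 − 275.71) / (85 − 0) = +0.02318
∂h/∂y = (275.53 − 275.71) / (-120 − 0) = +0.001500
Flow = −∇h = (-0.02318 east, -0.001500 north), which points west.

W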